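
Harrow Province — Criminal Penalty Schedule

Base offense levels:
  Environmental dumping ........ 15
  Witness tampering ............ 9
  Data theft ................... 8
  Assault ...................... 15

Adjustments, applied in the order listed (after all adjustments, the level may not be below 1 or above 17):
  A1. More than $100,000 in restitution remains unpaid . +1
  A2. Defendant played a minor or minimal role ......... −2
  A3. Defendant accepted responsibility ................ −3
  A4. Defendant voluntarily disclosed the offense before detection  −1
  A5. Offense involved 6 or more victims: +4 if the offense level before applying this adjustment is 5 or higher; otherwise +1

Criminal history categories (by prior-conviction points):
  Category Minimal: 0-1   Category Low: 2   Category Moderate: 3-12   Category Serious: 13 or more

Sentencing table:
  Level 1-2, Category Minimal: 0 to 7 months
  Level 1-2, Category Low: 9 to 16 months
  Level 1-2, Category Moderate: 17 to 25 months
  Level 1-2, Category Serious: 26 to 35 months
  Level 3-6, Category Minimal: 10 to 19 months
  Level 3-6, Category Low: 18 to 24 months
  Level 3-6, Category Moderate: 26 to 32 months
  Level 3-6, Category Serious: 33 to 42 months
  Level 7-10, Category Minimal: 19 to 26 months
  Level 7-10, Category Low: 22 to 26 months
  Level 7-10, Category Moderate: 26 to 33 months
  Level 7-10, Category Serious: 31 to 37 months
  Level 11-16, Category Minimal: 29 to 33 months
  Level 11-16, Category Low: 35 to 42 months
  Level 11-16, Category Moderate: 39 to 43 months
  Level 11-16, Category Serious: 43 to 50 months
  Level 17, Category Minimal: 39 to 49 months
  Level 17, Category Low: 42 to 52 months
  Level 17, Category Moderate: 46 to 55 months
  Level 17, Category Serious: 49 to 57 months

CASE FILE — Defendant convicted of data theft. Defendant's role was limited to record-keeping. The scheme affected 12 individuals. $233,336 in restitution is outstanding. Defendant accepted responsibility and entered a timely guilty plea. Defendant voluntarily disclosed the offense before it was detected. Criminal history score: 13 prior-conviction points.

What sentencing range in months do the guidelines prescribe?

Base offense level for data theft: 8.
A1 applies: 8 + 1 = 9.
A2 applies: 9 − 2 = 7.
A3 applies: 7 − 3 = 4.
A4 applies: 4 − 1 = 3.
A5 applies (level before this adjustment is 3 < 5, so +1): 3 + 1 = 4.
Final offense level: 4.
Criminal history: 13 prior points → Category Serious (13+).
Level 4 falls in the 3-6 band.
Grid: Level 3-6 × Category Serious = 33-42 months.

33-42 months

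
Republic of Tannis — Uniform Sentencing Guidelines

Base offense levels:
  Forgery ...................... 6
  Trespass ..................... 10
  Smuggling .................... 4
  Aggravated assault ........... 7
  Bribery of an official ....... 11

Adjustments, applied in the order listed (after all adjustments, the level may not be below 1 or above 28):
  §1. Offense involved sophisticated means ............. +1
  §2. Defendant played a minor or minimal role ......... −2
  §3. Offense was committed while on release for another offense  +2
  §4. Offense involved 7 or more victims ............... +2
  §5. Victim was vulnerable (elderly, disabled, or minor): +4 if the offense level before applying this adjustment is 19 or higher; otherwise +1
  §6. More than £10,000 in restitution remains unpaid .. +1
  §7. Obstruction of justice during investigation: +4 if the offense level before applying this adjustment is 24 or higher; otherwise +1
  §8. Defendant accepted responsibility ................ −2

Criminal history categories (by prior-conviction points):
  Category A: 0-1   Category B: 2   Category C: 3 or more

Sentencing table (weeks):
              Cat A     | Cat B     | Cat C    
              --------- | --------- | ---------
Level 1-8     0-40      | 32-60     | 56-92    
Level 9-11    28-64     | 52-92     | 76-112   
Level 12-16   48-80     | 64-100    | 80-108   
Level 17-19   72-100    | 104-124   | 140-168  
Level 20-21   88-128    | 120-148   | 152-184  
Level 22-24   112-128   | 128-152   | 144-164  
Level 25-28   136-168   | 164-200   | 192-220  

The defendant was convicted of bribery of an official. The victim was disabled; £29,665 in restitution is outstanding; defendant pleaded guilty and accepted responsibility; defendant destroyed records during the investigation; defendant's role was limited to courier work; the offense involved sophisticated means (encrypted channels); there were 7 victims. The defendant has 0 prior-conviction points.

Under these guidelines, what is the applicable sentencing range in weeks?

Base offense level for bribery of an official: 11.
§1 applies: 11 + 1 = 12.
§2 applies: 12 − 2 = 10.
§4 applies: 10 + 2 = 12.
§5 applies (level before this adjustment is 12 < 19, so +1): 12 + 1 = 13.
§6 applies: 13 + 1 = 14.
§7 applies (level before this adjustment is 14 < 24, so +1): 14 + 1 = 15.
§8 applies: 15 − 2 = 13.
Final offense level: 13.
Criminal history: 0 prior points → Category A (0-1).
Level 13 falls in the 12-16 band.
Grid: Level 12-16 × Category A = 48-80 weeks.

48-80 weeks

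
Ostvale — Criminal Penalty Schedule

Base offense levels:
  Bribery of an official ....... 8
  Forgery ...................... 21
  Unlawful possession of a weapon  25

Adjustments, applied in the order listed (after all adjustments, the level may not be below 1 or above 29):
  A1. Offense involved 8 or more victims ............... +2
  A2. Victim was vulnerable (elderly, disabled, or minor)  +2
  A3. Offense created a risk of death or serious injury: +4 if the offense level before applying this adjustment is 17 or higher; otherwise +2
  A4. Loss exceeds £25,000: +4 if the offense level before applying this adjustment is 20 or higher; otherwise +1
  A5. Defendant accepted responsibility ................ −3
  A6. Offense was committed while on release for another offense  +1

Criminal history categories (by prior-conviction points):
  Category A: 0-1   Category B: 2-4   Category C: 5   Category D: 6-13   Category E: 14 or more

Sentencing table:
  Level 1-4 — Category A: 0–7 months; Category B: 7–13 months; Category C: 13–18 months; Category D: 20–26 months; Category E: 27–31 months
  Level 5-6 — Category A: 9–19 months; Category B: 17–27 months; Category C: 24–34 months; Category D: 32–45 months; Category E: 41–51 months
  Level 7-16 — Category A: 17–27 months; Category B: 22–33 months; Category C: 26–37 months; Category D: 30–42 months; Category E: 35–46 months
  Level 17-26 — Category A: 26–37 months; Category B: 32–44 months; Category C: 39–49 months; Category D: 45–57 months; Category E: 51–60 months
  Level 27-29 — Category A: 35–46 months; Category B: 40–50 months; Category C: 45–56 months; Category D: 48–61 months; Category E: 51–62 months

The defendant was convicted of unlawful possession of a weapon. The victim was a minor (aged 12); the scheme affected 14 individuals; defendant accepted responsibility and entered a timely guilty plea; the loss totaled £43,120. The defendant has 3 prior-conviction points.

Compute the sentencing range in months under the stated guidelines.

40-50 months

Base offense level for unlawful possession of a weapon: 25.
A1 applies: 25 + 2 = 27.
A2 applies: 27 + 2 = 29.
A3 does not apply.
A4 applies (level before this adjustment is 29 ≥ 20, so +4): 29 + 4 = 33.
A5 applies: 33 − 3 = 30.
Level 30 exceeds the maximum of 29; capped at 29.
Final offense level: 29.
Criminal history: 3 prior points → Category B (2-4).
Level 29 falls in the 27-29 band.
Grid: Level 27-29 × Category B = 40-50 months.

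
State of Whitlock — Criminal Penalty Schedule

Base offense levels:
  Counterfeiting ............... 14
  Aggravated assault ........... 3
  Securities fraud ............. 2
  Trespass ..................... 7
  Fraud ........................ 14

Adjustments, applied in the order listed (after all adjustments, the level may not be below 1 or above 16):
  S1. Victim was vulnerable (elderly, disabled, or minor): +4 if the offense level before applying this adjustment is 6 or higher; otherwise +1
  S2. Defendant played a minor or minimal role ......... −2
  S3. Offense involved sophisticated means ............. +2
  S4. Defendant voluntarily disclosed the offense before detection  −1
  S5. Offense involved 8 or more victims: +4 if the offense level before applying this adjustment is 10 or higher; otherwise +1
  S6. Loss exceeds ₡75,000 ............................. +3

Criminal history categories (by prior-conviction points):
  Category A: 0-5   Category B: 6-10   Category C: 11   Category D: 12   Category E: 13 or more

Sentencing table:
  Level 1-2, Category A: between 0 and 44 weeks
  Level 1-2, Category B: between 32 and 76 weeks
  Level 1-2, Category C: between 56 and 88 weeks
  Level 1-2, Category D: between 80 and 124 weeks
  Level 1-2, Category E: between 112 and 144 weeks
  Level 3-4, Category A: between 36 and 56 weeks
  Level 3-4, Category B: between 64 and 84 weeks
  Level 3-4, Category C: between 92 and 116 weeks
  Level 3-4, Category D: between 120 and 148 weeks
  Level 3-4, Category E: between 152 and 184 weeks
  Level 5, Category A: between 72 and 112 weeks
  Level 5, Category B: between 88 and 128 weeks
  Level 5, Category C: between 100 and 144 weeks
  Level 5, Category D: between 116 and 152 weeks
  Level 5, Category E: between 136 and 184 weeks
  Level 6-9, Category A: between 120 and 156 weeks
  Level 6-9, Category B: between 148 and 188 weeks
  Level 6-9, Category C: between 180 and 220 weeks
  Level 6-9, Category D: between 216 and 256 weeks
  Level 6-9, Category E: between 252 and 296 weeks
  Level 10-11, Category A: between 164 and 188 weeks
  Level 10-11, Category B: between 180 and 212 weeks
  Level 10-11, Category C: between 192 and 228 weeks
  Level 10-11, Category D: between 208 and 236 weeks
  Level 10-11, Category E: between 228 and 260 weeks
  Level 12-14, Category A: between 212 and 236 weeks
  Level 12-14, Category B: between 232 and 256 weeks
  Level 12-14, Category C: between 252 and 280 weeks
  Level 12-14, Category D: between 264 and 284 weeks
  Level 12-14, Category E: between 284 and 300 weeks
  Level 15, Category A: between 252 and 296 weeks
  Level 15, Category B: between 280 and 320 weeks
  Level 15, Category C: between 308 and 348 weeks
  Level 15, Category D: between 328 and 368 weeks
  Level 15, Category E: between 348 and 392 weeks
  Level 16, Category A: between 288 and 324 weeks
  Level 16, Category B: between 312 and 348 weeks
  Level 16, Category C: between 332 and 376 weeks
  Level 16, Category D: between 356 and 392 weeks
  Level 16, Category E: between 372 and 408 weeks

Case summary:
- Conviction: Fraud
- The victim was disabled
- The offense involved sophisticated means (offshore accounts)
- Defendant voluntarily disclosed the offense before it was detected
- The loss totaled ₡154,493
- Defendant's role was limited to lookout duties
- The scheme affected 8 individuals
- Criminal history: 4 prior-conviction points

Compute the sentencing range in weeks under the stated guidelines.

Base offense level for fraud: 14.
S1 applies (level before this adjustment is 14 ≥ 6, so +4): 14 + 4 = 18.
S2 applies: 18 − 2 = 16.
S3 applies: 16 + 2 = 18.
S4 applies: 18 − 1 = 17.
S5 applies (level before this adjustment is 17 ≥ 10, so +4): 17 + 4 = 21.
S6 applies: 21 + 3 = 24.
Level 24 exceeds the maximum of 16; capped at 16.
Final offense level: 16.
Criminal history: 4 prior points → Category A (0-5).
Level 16 falls in the 16 band.
Grid: Level 16 × Category A = 288-324 weeks.

288-324 weeks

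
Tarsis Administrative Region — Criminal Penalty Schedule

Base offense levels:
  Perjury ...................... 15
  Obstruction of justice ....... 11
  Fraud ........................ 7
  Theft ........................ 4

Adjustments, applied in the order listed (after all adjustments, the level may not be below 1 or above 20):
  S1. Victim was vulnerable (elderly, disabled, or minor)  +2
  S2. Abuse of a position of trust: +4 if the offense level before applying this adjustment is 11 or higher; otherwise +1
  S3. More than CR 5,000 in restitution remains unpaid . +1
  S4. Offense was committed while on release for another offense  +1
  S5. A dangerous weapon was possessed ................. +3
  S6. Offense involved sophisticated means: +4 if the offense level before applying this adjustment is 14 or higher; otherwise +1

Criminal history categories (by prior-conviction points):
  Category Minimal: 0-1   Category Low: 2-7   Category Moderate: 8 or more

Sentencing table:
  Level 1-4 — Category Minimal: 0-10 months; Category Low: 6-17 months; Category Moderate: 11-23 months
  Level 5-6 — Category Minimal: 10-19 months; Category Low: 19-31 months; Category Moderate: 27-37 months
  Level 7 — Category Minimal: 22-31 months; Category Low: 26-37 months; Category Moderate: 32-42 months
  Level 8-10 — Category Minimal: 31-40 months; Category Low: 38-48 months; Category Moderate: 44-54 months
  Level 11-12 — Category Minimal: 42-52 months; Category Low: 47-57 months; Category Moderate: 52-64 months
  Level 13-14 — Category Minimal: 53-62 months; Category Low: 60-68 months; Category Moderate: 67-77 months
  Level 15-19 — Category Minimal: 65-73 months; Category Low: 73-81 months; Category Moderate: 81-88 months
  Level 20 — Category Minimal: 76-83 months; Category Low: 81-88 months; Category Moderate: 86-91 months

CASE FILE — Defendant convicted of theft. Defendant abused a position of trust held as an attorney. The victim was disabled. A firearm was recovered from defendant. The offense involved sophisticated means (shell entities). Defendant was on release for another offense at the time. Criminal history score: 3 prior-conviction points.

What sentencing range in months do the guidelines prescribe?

Base offense level for theft: 4.
S1 applies: 4 + 2 = 6.
S2 applies (level before this adjustment is 6 < 11, so +1): 6 + 1 = 7.
S4 applies: 7 + 1 = 8.
S5 applies: 8 + 3 = 11.
S6 applies (level before this adjustment is 11 < 14, so +1): 11 + 1 = 12.
Final offense level: 12.
Criminal history: 3 prior points → Category Low (2-7).
Level 12 falls in the 11-12 band.
Grid: Level 11-12 × Category Low = 47-57 months.

47-57 months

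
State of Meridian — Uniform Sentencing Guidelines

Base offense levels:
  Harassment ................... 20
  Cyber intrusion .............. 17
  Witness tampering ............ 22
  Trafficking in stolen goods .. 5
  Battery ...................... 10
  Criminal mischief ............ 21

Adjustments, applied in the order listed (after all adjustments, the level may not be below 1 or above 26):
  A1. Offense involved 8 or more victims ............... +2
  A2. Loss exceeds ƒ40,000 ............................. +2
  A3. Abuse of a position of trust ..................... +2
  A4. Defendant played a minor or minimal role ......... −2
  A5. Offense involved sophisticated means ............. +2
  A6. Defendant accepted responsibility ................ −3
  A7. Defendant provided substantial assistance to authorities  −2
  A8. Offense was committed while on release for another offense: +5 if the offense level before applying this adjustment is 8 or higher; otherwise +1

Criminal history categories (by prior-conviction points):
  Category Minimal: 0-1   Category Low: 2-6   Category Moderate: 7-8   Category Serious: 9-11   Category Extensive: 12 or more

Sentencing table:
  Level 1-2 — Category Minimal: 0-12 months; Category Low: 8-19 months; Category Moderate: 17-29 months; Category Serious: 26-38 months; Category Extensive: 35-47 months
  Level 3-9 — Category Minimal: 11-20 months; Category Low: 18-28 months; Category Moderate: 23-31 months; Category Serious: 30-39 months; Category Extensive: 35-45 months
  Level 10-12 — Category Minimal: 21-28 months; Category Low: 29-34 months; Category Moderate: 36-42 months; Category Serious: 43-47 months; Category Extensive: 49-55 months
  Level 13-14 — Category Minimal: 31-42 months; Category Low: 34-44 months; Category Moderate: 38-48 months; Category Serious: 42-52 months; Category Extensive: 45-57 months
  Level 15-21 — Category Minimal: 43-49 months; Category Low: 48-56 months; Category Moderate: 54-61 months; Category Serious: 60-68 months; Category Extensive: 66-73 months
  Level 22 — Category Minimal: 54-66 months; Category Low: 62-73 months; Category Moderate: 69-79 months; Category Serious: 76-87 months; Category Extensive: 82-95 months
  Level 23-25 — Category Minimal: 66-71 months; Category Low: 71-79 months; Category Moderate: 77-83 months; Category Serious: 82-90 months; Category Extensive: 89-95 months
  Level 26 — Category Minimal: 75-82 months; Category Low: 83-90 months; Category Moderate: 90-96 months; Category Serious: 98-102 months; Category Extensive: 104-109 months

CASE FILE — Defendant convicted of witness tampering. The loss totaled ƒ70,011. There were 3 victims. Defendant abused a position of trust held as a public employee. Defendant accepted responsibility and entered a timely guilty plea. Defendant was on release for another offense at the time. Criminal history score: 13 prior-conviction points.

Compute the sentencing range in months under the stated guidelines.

Base offense level for witness tampering: 22.
A2 applies: 22 + 2 = 24.
A3 applies: 24 + 2 = 26.
A4 does not apply.
A5 does not apply.
A6 applies: 26 − 3 = 23.
A7 does not apply.
A8 applies (level before this adjustment is 23 ≥ 8, so +5): 23 + 5 = 28.
Level 28 exceeds the maximum of 26; capped at 26.
Final offense level: 26.
Criminal history: 13 prior points → Category Extensive (12+).
Level 26 falls in the 26 band.
Grid: Level 26 × Category Extensive = 104-109 months.

104-109 months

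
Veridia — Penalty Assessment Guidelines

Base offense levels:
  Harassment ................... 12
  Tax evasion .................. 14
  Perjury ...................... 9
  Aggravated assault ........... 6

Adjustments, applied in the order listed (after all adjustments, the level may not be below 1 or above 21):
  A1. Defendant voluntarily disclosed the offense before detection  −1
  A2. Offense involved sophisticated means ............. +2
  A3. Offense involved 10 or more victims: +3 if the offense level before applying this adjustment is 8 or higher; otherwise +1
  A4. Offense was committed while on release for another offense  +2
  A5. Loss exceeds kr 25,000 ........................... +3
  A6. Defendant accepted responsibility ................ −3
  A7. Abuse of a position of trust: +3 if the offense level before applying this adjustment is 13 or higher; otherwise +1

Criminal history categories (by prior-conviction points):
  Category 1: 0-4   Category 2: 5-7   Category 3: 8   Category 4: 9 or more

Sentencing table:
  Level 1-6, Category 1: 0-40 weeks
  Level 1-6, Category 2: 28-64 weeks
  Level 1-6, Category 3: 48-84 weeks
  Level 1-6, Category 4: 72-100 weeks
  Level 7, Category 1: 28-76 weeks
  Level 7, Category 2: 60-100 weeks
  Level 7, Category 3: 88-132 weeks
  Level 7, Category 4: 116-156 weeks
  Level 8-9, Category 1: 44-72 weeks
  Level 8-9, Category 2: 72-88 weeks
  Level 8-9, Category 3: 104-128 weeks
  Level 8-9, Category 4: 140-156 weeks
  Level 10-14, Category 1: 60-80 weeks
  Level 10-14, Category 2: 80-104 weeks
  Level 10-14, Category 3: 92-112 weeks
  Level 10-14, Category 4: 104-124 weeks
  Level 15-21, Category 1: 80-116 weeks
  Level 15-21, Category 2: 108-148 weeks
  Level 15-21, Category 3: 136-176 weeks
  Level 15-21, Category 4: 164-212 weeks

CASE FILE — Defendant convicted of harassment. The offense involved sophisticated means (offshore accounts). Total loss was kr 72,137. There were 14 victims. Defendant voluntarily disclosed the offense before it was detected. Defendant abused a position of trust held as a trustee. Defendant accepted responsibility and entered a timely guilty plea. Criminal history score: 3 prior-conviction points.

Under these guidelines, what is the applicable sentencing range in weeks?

80-116 weeks

Base offense level for harassment: 12.
A1 applies: 12 − 1 = 11.
A2 applies: 11 + 2 = 13.
A3 applies (level before this adjustment is 13 ≥ 8, so +3): 13 + 3 = 16.
A4 does not apply.
A5 applies: 16 + 3 = 19.
A6 applies: 19 − 3 = 16.
A7 applies (level before this adjustment is 16 ≥ 13, so +3): 16 + 3 = 19.
Final offense level: 19.
Criminal history: 3 prior points → Category 1 (0-4).
Level 19 falls in the 15-21 band.
Grid: Level 15-21 × Category 1 = 80-116 weeks.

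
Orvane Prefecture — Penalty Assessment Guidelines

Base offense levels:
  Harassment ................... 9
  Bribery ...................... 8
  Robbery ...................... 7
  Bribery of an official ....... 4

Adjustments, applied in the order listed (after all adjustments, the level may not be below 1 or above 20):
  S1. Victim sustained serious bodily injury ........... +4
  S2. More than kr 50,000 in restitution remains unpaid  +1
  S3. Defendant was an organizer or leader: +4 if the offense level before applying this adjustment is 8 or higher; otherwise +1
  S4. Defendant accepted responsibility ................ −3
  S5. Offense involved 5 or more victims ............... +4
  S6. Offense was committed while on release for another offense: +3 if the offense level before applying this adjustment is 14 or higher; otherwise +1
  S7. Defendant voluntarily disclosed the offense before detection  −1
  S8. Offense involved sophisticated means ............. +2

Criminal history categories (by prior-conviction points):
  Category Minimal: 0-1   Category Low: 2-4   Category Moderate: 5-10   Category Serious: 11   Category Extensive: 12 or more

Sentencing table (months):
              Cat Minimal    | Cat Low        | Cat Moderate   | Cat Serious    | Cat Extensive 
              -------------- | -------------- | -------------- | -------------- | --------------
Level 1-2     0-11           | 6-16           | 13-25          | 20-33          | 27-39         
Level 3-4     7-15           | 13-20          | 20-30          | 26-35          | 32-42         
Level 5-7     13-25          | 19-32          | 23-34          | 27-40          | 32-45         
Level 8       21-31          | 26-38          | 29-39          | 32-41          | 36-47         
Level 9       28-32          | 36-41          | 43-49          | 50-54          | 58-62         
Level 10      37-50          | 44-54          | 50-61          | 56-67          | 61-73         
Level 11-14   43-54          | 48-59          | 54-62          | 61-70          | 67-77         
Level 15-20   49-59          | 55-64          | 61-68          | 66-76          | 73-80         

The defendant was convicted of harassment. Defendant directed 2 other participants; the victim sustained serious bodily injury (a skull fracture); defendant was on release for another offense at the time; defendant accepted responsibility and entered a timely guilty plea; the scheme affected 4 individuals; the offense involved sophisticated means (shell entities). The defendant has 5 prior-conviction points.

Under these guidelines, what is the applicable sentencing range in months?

61-68 months

Base offense level for harassment: 9.
S1 applies: 9 + 4 = 13.
S2 does not apply.
S3 applies (level before this adjustment is 13 ≥ 8, so +4): 13 + 4 = 17.
S4 applies: 17 − 3 = 14.
S5 does not apply.
S6 applies (level before this adjustment is 14 ≥ 14, so +3): 14 + 3 = 17.
S7 does not apply.
S8 applies: 17 + 2 = 19.
Final offense level: 19.
Criminal history: 5 prior points → Category Moderate (5-10).
Level 19 falls in the 15-20 band.
Grid: Level 15-20 × Category Moderate = 61-68 months.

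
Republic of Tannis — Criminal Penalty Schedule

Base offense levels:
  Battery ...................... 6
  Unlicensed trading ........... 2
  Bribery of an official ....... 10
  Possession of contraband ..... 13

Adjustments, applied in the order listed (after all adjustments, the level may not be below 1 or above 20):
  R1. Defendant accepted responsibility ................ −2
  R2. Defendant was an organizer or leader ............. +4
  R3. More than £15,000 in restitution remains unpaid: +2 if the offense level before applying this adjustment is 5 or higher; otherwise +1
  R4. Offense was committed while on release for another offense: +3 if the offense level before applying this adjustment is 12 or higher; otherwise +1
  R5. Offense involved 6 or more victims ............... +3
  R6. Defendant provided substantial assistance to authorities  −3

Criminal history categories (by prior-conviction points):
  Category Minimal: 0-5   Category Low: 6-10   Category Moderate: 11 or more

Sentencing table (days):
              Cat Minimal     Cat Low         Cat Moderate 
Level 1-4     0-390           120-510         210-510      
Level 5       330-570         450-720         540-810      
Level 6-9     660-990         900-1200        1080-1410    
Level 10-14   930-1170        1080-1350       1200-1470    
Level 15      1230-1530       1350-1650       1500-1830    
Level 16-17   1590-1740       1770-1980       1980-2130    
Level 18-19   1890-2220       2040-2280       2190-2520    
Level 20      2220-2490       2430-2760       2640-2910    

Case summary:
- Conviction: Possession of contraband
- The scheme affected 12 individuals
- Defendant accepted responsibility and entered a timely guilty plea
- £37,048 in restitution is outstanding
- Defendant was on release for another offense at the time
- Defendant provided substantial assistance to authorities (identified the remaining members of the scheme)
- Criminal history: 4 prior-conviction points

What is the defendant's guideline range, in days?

Base offense level for possession of contraband: 13.
R1 applies: 13 − 2 = 11.
R3 applies (level before this adjustment is 11 ≥ 5, so +2): 11 + 2 = 13.
R4 applies (level before this adjustment is 13 ≥ 12, so +3): 13 + 3 = 16.
R5 applies: 16 + 3 = 19.
R6 applies: 19 − 3 = 16.
Final offense level: 16.
Criminal history: 4 prior points → Category Minimal (0-5).
Level 16 falls in the 16-17 band.
Grid: Level 16-17 × Category Minimal = 1590-1740 days.

1590-1740 days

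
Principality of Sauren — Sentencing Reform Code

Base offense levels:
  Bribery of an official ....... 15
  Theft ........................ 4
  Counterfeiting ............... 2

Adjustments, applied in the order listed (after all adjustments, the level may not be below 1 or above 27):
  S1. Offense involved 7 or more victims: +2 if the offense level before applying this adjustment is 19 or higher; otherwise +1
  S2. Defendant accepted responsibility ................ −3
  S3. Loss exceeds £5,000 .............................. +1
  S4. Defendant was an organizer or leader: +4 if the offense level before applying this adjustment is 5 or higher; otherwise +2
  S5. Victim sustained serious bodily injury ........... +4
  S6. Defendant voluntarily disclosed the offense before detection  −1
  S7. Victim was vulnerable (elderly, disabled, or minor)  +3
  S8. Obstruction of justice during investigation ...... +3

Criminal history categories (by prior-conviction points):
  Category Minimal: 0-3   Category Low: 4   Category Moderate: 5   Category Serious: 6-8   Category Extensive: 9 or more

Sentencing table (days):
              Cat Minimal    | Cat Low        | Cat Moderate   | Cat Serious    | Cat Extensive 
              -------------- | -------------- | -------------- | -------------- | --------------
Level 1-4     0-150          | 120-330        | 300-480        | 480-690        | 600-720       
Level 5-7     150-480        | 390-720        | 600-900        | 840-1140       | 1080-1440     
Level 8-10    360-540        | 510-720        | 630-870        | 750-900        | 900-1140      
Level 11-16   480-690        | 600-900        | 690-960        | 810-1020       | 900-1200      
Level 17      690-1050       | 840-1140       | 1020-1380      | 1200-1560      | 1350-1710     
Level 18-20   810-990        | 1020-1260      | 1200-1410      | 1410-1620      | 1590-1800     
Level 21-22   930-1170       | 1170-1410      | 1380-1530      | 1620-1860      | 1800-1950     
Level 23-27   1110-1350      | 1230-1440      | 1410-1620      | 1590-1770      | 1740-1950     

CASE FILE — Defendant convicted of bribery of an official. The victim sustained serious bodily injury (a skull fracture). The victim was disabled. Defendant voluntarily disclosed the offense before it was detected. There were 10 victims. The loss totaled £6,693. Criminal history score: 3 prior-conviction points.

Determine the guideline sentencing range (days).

Base offense level for bribery of an official: 15.
S1 applies (level before this adjustment is 15 < 19, so +1): 15 + 1 = 16.
S3 applies: 16 + 1 = 17.
S5 applies: 17 + 4 = 21.
S6 applies: 21 − 1 = 20.
S7 applies: 20 + 3 = 23.
S8 does not apply.
Final offense level: 23.
Criminal history: 3 prior points → Category Minimal (0-3).
Level 23 falls in the 23-27 band.
Grid: Level 23-27 × Category Minimal = 1110-1350 days.

1110-1350 days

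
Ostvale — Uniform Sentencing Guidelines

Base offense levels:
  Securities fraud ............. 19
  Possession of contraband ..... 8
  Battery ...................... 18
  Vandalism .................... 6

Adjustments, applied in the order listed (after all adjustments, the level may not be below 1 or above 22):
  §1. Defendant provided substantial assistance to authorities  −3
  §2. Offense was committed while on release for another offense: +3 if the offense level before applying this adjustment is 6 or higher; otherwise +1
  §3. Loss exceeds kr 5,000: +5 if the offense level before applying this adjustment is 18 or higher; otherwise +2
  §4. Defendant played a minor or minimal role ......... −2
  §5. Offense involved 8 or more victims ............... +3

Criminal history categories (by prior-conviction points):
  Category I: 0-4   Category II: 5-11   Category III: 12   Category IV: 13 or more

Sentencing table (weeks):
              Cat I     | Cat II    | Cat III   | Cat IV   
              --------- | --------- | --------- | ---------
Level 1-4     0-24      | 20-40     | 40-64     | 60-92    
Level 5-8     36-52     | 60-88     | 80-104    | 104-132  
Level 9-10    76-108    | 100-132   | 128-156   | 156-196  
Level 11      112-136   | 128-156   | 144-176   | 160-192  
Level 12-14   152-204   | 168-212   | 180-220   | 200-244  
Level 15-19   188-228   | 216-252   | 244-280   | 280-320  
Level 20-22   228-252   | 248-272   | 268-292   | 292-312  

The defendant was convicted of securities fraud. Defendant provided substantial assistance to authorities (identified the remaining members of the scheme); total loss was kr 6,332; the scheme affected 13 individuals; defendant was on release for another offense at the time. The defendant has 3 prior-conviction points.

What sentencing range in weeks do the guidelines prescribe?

228-252 weeks

Base offense level for securities fraud: 19.
§1 applies: 19 − 3 = 16.
§2 applies (level before this adjustment is 16 ≥ 6, so +3): 16 + 3 = 19.
§3 applies (level before this adjustment is 19 ≥ 18, so +5): 19 + 5 = 24.
§4 does not apply.
§5 applies: 24 + 3 = 27.
Level 27 exceeds the maximum of 22; capped at 22.
Final offense level: 22.
Criminal history: 3 prior points → Category I (0-4).
Level 22 falls in the 20-22 band.
Grid: Level 20-22 × Category I = 228-252 weeks.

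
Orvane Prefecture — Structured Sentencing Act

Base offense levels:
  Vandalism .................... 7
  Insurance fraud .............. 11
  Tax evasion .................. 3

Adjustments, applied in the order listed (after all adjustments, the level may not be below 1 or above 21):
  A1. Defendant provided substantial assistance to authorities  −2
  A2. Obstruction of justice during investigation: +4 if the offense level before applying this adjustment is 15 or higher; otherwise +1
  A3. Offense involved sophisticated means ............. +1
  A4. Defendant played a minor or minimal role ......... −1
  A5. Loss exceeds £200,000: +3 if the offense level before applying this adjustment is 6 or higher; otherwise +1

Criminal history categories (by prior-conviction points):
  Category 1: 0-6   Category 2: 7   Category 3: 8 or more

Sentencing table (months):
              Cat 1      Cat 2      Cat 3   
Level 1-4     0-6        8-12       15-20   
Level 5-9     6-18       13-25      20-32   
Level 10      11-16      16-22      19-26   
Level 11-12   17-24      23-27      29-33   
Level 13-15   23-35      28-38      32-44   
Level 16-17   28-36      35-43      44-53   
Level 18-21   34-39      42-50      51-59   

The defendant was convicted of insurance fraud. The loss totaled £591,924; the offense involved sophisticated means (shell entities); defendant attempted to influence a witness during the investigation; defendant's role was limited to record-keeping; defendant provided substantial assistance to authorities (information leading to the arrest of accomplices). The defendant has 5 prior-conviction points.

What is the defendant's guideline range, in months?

Base offense level for insurance fraud: 11.
A1 applies: 11 − 2 = 9.
A2 applies (level before this adjustment is 9 < 15, so +1): 9 + 1 = 10.
A3 applies: 10 + 1 = 11.
A4 applies: 11 − 1 = 10.
A5 applies (level before this adjustment is 10 ≥ 6, so +3): 10 + 3 = 13.
Final offense level: 13.
Criminal history: 5 prior points → Category 1 (0-6).
Level 13 falls in the 13-15 band.
Grid: Level 13-15 × Category 1 = 23-35 months.

23-35 months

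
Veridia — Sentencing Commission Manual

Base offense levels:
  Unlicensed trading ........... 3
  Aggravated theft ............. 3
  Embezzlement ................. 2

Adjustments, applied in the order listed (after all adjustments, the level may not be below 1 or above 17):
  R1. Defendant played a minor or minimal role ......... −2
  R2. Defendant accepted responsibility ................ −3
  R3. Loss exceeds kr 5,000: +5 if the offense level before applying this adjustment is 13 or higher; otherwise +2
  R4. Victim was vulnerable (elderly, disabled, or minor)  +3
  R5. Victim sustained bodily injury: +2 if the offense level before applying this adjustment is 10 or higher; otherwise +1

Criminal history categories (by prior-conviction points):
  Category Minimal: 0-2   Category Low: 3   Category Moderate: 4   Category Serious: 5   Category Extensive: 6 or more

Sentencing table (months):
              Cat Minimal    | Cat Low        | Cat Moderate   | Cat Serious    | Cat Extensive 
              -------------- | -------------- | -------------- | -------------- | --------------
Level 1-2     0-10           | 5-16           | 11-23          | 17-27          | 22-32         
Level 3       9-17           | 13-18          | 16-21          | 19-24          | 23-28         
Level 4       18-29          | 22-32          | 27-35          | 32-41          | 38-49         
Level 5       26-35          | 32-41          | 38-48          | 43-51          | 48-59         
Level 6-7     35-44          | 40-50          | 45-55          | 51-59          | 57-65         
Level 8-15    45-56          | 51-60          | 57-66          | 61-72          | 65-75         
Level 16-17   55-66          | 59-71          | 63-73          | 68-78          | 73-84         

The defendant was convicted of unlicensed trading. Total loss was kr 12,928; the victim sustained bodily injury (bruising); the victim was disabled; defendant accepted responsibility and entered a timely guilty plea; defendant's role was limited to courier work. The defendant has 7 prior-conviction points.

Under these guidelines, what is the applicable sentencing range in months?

38-49 months

Base offense level for unlicensed trading: 3.
R1 applies: 3 − 2 = 1.
R2 applies: 1 − 3 = -2.
R3 applies (level before this adjustment is -2 < 13, so +2): -2 + 2 = 0.
R4 applies: 0 + 3 = 3.
R5 applies (level before this adjustment is 3 < 10, so +1): 3 + 1 = 4.
Final offense level: 4.
Criminal history: 7 prior points → Category Extensive (6+).
Level 4 falls in the 4 band.
Grid: Level 4 × Category Extensive = 38-49 months.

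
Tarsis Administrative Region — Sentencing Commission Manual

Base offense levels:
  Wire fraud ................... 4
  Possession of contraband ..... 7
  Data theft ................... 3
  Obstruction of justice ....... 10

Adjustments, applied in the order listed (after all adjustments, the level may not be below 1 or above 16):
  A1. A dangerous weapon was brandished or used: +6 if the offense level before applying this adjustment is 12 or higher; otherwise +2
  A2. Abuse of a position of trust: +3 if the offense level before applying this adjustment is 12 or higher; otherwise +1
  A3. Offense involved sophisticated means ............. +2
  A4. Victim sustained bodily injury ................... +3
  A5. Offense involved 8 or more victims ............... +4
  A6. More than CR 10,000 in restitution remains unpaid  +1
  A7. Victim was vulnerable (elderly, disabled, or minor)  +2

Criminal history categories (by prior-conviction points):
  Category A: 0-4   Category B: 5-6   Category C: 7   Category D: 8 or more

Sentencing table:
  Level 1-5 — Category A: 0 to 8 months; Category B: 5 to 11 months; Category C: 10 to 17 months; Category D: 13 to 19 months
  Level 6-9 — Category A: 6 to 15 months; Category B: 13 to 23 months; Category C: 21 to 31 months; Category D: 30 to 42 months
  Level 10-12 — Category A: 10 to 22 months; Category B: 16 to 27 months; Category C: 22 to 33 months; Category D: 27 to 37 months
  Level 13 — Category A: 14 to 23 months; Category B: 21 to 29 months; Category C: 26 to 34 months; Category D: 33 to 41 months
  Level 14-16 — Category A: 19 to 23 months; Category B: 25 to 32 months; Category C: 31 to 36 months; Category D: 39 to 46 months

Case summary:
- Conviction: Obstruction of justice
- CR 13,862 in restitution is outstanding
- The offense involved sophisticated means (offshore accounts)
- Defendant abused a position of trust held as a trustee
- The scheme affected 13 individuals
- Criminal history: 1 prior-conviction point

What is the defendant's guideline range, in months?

19-23 months

Base offense level for obstruction of justice: 10.
A1 does not apply.
A2 applies (level before this adjustment is 10 < 12, so +1): 10 + 1 = 11.
A3 applies: 11 + 2 = 13.
A5 applies: 13 + 4 = 17.
A6 applies: 17 + 1 = 18.
Level 18 exceeds the maximum of 16; capped at 16.
Final offense level: 16.
Criminal history: 1 prior point → Category A (0-4).
Level 16 falls in the 14-16 band.
Grid: Level 14-16 × Category A = 19-23 months.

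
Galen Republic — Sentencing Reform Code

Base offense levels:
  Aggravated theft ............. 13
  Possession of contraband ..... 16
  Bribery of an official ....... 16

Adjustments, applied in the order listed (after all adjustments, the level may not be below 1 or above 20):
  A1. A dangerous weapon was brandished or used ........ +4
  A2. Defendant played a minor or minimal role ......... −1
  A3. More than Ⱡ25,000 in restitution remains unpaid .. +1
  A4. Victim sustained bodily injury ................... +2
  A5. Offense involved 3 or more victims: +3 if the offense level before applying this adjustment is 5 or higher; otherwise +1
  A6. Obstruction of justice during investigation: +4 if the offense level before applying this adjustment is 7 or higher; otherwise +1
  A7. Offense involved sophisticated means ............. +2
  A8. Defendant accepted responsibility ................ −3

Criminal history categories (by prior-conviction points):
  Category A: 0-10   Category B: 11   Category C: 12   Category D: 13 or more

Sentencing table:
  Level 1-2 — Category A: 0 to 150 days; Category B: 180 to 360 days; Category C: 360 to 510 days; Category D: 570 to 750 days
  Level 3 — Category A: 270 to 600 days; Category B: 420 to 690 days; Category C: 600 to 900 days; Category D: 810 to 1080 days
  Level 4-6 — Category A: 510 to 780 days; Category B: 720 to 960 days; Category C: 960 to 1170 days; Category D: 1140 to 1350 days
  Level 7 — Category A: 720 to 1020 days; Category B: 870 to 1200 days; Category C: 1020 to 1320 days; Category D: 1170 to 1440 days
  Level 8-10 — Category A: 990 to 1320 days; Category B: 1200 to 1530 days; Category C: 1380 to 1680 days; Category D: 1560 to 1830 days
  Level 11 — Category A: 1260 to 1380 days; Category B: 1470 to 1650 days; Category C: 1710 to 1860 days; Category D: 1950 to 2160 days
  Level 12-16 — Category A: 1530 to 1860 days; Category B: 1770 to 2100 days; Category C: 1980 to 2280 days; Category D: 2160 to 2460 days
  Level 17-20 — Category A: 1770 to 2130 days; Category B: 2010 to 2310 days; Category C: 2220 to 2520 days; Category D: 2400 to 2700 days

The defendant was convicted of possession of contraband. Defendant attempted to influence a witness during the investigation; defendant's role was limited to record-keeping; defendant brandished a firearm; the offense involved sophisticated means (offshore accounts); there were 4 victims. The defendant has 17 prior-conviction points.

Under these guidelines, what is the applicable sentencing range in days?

Base offense level for possession of contraband: 16.
A1 applies: 16 + 4 = 20.
A2 applies: 20 − 1 = 19.
A3 does not apply.
A4 does not apply.
A5 applies (level before this adjustment is 19 ≥ 5, so +3): 19 + 3 = 22.
A6 applies (level before this adjustment is 22 ≥ 7, so +4): 22 + 4 = 26.
A7 applies: 26 + 2 = 28.
Level 28 exceeds the maximum of 20; capped at 20.
Final offense level: 20.
Criminal history: 17 prior points → Category D (13+).
Level 20 falls in the 17-20 band.
Grid: Level 17-20 × Category D = 2400-2700 days.

2400-2700 days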